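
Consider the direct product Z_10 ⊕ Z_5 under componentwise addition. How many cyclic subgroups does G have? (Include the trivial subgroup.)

A cyclic subgroup of order d is generated by each of its φ(d) elements of order d, so the cyclic subgroups of order d number (#elements of order d)/φ(d).
Cyclic subgroups by order — order 1: 1; order 2: 1; order 5: 6; order 10: 6.
Total: 14.

14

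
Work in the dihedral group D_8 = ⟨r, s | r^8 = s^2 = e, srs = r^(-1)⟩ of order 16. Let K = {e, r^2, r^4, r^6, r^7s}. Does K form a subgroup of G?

|K| = 5 does not divide |G| = 16, so by Lagrange K is not a subgroup.

No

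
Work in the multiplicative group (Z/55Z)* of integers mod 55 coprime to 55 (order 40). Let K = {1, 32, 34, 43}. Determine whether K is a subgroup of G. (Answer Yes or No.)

|K| = 4 divides |G| = 40, consistent with Lagrange.
K contains the identity, every element's inverse is in K, and K is closed under ·: it is a subgroup.
In fact K = ⟨32⟩.

Yes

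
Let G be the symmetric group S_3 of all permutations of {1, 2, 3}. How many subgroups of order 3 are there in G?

|G| = 6 and 3 | 6, so subgroups of order 3 are possible by Lagrange.
The subgroups of order 3 are: {e, (1 2 3), (1 3 2)}.
So G has 1 subgroup of order 3.

1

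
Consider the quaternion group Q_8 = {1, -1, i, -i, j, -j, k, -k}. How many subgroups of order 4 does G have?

3

|G| = 8 and 4 | 8, so subgroups of order 4 are possible by Lagrange.
The subgroups of order 4 are: {1, -1, i, -i}; {1, -1, j, -j}; {1, -1, k, -k}.
So G has 3 subgroups of order 4.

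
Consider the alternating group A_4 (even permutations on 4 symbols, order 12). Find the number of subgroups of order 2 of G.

3

|G| = 12 and 2 | 12, so subgroups of order 2 are possible by Lagrange.
The subgroups of order 2 are: {e, (1 2)(3 4)}; {e, (1 3)(2 4)}; {e, (1 4)(2 3)}.
So G has 3 subgroups of order 2.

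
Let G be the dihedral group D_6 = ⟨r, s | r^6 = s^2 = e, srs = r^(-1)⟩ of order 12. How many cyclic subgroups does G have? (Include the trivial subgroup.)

10

Each element a generates a cyclic subgroup ⟨a⟩; distinct elements may generate the same one (a cyclic group of order d has φ(d) generators).
Cyclic subgroups by order — order 1: 1; order 2: 7; order 3: 1; order 6: 1.
Total: 10.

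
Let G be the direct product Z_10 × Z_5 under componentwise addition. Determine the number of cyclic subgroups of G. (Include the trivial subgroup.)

14

Each element a generates a cyclic subgroup ⟨a⟩; distinct elements may generate the same one (a cyclic group of order d has φ(d) generators).
Cyclic subgroups by order — order 1: 1; order 2: 1; order 5: 6; order 10: 6.
Total: 14.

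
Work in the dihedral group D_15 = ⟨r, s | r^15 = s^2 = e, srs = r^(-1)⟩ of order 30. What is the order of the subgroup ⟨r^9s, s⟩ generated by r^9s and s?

|⟨r^9s⟩| = 2 and |⟨s⟩| = 2, so |H| is a multiple of lcm(2, 2) = 2 and divides |G| = 30.
Closing under the operation: H = {e, r^3, r^6, r^9, r^12, s, r^3s, r^6s, r^9s, r^12s}, so |H| = 10.

10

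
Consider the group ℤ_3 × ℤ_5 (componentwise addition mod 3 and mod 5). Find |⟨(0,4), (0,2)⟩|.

|⟨(0,4)⟩| = 5 and |⟨(0,2)⟩| = 5, so |H| is a multiple of lcm(5, 5) = 5 and divides |G| = 15.
Closing under the operation: H = {(0,0), (0,1), (0,2), (0,3), (0,4)}, so |H| = 5.

5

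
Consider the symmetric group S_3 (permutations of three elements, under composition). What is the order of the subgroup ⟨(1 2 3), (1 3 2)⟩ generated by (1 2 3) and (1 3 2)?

|⟨(1 2 3)⟩| = 3 and |⟨(1 3 2)⟩| = 3, so |H| is a multiple of lcm(3, 3) = 3 and divides |G| = 6.
Closing under the operation: H = {e, (1 2 3), (1 3 2)}, so |H| = 3.

3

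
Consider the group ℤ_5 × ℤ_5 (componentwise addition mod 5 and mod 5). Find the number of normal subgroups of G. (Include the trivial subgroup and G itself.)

G is abelian, so every subgroup is normal.
G has 8 subgroups in total, hence 8 normal subgroups.

8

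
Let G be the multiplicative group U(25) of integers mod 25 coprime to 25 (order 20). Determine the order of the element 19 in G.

10

Compute successive powers of 19 mod 25: 19, 11, 9, 21, 24, 6, 14, 16, …; 19^10 ≡ 1 (mod 25).
So |⟨19⟩| = 10.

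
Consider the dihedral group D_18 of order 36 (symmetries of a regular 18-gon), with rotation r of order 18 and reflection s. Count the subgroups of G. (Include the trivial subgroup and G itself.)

|G| = 36, so by Lagrange every subgroup order divides 36. Divisors: 1, 2, 3, 4, 6, 9, 12, 18, 36.
Subgroups by order — order 1: 1; order 2: 19; order 3: 1; order 4: 9; order 6: 7; order 9: 1; order 12: 3; order 18: 3; order 36: 1.
Total: 1 + 19 + 1 + 9 + 7 + 1 + 3 + 3 + 1 = 45.

45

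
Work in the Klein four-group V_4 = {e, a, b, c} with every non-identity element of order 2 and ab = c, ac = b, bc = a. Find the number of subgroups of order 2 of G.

3

|G| = 4 and 2 | 4, so subgroups of order 2 are possible by Lagrange.
The subgroups of order 2 are: {e, a}; {e, b}; {e, c}.
So G has 3 subgroups of order 2.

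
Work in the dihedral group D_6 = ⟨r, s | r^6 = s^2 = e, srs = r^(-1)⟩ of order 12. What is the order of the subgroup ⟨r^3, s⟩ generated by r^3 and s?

4

|⟨r^3⟩| = 2 and |⟨s⟩| = 2, so |H| is a multiple of lcm(2, 2) = 2 and divides |G| = 12.
Closing under the operation: H = {e, r^3, s, r^3s}, so |H| = 4.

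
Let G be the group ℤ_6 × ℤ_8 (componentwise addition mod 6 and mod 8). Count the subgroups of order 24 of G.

3

|G| = 48 and 24 | 48, so subgroups of order 24 are possible by Lagrange.
The subgroups of order 24 are: {(0,0), (0,1), (0,2), (0,3), (0,4), (0,5), (0,6), (0,7), (2,0), (2,1), (2,2), (2,3), (2,4), (2,5), (2,6), (2,7), (4,0), (4,1), (4,2), (4,3), (4,4), (4,5), (4,6), (4,7)}; {(0,0), (0,2), (0,4), (0,6), (1,0), (1,2), (1,4), (1,6), (2,0), (2,2), (2,4), (2,6), (3,0), (3,2), (3,4), (3,6), (4,0), (4,2), (4,4), (4,6), (5,0), (5,2), (5,4), (5,6)}; {(0,0), (0,2), (0,4), (0,6), (1,1), (1,3), (1,5), (1,7), (2,0), (2,2), (2,4), (2,6), (3,1), (3,3), (3,5), (3,7), (4,0), (4,2), (4,4), (4,6), (5,1), (5,3), (5,5), (5,7)}.
So G has 3 subgroups of order 24.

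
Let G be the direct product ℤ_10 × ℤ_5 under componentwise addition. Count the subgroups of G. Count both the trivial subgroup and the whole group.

16

|G| = 50, so by Lagrange every subgroup order divides 50. Divisors: 1, 2, 5, 10, 25, 50.
Subgroups by order — order 1: 1; order 2: 1; order 5: 6; order 10: 6; order 25: 1; order 50: 1.
Total: 1 + 1 + 6 + 6 + 1 + 1 = 16.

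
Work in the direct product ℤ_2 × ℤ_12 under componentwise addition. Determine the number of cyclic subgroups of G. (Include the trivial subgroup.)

A cyclic subgroup of order d is generated by each of its φ(d) elements of order d, so the cyclic subgroups of order d number (#elements of order d)/φ(d).
Cyclic subgroups by order — order 1: 1; order 2: 3; order 3: 1; order 4: 2; order 6: 3; order 12: 2.
Total: 12.

12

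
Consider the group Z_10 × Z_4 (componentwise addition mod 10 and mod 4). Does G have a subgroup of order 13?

13 does not divide |G| = 40, so by Lagrange no subgroup of order 13 exists.

No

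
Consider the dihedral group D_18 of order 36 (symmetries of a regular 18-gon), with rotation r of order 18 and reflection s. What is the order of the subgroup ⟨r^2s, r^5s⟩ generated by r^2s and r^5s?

12

|⟨r^2s⟩| = 2 and |⟨r^5s⟩| = 2, so |H| is a multiple of lcm(2, 2) = 2 and divides |G| = 36.
Closing under the operation: H = {e, r^3, r^6, r^9, r^12, r^15, r^2s, r^5s, r^8s, r^11s, r^14s, r^17s}, so |H| = 12.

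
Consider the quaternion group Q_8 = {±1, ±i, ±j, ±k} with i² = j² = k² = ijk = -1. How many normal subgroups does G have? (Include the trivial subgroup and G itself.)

G has 6 subgroups. Checking conjugation-invariance by order — order 1: 1/1 normal; order 2: 1/1 normal; order 4: 3/3 normal; order 8: 1/1 normal.
Total normal subgroups: 6.

6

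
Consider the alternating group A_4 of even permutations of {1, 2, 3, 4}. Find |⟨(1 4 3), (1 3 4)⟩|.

|⟨(1 4 3)⟩| = 3 and |⟨(1 3 4)⟩| = 3, so |H| is a multiple of lcm(3, 3) = 3 and divides |G| = 12.
Closing under the operation: H = {e, (1 3 4), (1 4 3)}, so |H| = 3.

3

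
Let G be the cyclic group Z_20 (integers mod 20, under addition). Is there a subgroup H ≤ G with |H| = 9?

9 does not divide |G| = 20, so by Lagrange no subgroup of order 9 exists.

No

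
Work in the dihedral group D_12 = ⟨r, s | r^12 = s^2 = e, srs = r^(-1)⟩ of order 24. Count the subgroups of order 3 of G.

|G| = 24 and 3 | 24, so subgroups of order 3 are possible by Lagrange.
The subgroups of order 3 are: {e, r^4, r^8}.
So G has 1 subgroup of order 3.

1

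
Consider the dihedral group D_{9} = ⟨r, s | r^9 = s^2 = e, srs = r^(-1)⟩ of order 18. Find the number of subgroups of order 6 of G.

|G| = 18 and 6 | 18, so subgroups of order 6 are possible by Lagrange.
The subgroups of order 6 are: {e, r^3, r^6, r^2s, r^5s, r^8s}; {e, r^3, r^6, s, r^3s, r^6s}; {e, r^3, r^6, rs, r^4s, r^7s}.
So G has 3 subgroups of order 6.

3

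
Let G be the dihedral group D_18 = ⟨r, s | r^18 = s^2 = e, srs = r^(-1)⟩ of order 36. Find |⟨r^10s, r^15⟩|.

12

|⟨r^10s⟩| = 2 and |⟨r^15⟩| = 6, so |H| is a multiple of lcm(2, 6) = 6 and divides |G| = 36.
Closing under the operation: H = {e, r^3, r^6, r^9, r^12, r^15, rs, r^4s, r^7s, r^10s, r^13s, r^16s}, so |H| = 12.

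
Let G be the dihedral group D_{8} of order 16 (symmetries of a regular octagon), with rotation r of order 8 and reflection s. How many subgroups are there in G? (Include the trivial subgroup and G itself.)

19

|G| = 16, so by Lagrange every subgroup order divides 16. Divisors: 1, 2, 4, 8, 16.
Subgroups by order — order 1: 1; order 2: 9; order 4: 5; order 8: 3; order 16: 1.
Total: 1 + 9 + 5 + 3 + 1 = 19.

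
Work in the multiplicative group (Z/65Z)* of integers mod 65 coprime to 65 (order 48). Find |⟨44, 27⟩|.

16

|⟨44⟩| = 4 and |⟨27⟩| = 4, so |H| is a multiple of lcm(4, 4) = 4 and divides |G| = 48.
Closing under the operation: H = {1, 8, 12, 14, 18, 21, 27, 31, 34, 38, 44, 47, 51, 53, 57, 64}, so |H| = 16.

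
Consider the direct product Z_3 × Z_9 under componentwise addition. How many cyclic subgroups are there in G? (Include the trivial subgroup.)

A cyclic subgroup of order d is generated by each of its φ(d) elements of order d, so the cyclic subgroups of order d number (#elements of order d)/φ(d).
Cyclic subgroups by order — order 1: 1; order 3: 4; order 9: 3.
Total: 8.

8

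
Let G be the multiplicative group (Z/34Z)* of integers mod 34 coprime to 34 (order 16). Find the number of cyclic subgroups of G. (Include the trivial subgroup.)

5

Group the elements of G by the cyclic subgroup they generate; each cyclic subgroup of order d accounts for φ(d) elements.
Cyclic subgroups by order — order 1: 1; order 2: 1; order 4: 1; order 8: 1; order 16: 1.
Total: 5.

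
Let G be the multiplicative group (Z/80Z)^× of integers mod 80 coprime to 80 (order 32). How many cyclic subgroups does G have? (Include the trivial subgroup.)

20

A cyclic subgroup of order d is generated by each of its φ(d) elements of order d, so the cyclic subgroups of order d number (#elements of order d)/φ(d).
Cyclic subgroups by order — order 1: 1; order 2: 7; order 4: 12.
Total: 20.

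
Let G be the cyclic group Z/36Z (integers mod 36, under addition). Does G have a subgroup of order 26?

No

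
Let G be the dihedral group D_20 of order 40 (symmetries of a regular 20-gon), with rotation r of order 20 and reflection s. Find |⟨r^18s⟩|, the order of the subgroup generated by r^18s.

2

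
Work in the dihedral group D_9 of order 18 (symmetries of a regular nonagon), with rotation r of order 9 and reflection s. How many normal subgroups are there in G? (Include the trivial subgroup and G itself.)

G has 16 subgroups. Checking conjugation-invariance by order — order 1: 1/1 normal; order 2: 0/9 normal; order 3: 1/1 normal; order 6: 0/3 normal; order 9: 1/1 normal; order 18: 1/1 normal.
Total normal subgroups: 4.

4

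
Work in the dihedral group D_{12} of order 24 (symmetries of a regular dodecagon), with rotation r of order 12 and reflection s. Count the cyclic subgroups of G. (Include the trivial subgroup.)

18

Group the elements of G by the cyclic subgroup they generate; each cyclic subgroup of order d accounts for φ(d) elements.
Cyclic subgroups by order — order 1: 1; order 2: 13; order 3: 1; order 4: 1; order 6: 1; order 12: 1.
Total: 18.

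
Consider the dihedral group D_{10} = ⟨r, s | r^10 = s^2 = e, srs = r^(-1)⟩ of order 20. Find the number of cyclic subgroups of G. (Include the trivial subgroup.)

14

A cyclic subgroup of order d is generated by each of its φ(d) elements of order d, so the cyclic subgroups of order d number (#elements of order d)/φ(d).
Cyclic subgroups by order — order 1: 1; order 2: 11; order 5: 1; order 10: 1.
Total: 14.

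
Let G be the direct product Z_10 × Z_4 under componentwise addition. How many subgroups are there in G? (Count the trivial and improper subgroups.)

16

|G| = 40, so by Lagrange every subgroup order divides 40. Divisors: 1, 2, 4, 5, 8, 10, 20, 40.
Subgroups by order — order 1: 1; order 2: 3; order 4: 3; order 5: 1; order 8: 1; order 10: 3; order 20: 3; order 40: 1.
Total: 1 + 3 + 3 + 1 + 1 + 3 + 3 + 1 = 16.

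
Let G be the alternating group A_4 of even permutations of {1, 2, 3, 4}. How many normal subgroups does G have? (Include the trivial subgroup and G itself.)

3

G has 10 subgroups. Checking conjugation-invariance by order — order 1: 1/1 normal; order 2: 0/3 normal; order 3: 0/4 normal; order 4: 1/1 normal; order 12: 1/1 normal.
Total normal subgroups: 3.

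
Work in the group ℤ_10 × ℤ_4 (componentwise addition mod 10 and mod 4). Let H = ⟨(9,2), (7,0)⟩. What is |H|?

|⟨(9,2)⟩| = 10 and |⟨(7,0)⟩| = 10, so |H| is a multiple of lcm(10, 10) = 10 and divides |G| = 40.
Closing under the operation: H = {(0,0), (0,2), (1,0), (1,2), (2,0), (2,2), (3,0), (3,2), (4,0), (4,2), (5,0), (5,2), (6,0), (6,2), (7,0), (7,2), (8,0), (8,2), (9,0), (9,2)}, so |H| = 20.

20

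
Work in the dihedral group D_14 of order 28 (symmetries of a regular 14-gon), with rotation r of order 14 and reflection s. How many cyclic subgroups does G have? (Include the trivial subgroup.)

A cyclic subgroup of order d is generated by each of its φ(d) elements of order d, so the cyclic subgroups of order d number (#elements of order d)/φ(d).
Cyclic subgroups by order — order 1: 1; order 2: 15; order 7: 1; order 14: 1.
Total: 18.

18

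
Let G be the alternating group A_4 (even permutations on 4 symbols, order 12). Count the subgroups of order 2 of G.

|G| = 12 and 2 | 12, so subgroups of order 2 are possible by Lagrange.
The subgroups of order 2 are: {e, (1 2)(3 4)}; {e, (1 3)(2 4)}; {e, (1 4)(2 3)}.
So G has 3 subgroups of order 2.

3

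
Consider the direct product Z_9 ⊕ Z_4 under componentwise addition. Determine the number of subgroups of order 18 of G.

1

|G| = 36 and 18 | 36, so subgroups of order 18 are possible by Lagrange.
The subgroups of order 18 are: {(0,0), (0,2), (1,0), (1,2), (2,0), (2,2), (3,0), (3,2), (4,0), (4,2), (5,0), (5,2), (6,0), (6,2), (7,0), (7,2), (8,0), (8,2)}.
So G has 1 subgroup of order 18.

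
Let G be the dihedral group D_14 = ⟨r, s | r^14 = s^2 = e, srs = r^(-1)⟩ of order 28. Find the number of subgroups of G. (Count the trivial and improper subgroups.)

28

|G| = 28, so by Lagrange every subgroup order divides 28. Divisors: 1, 2, 4, 7, 14, 28.
Subgroups by order — order 1: 1; order 2: 15; order 4: 7; order 7: 1; order 14: 3; order 28: 1.
Total: 1 + 15 + 7 + 1 + 3 + 1 = 28.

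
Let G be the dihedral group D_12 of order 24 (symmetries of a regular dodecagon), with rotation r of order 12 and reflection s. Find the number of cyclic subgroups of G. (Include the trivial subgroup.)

Each element a generates a cyclic subgroup ⟨a⟩; distinct elements may generate the same one (a cyclic group of order d has φ(d) generators).
Cyclic subgroups by order — order 1: 1; order 2: 13; order 3: 1; order 4: 1; order 6: 1; order 12: 1.
Total: 18.

18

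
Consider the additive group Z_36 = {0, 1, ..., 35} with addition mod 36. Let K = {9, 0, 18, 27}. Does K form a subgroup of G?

Yes

|K| = 4 divides |G| = 36, consistent with Lagrange.
K contains the identity, every element's inverse is in K, and K is closed under +: it is a subgroup.
In fact K = ⟨9⟩.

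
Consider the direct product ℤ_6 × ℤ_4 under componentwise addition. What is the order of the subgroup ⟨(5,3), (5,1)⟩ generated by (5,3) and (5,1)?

|⟨(5,3)⟩| = 12 and |⟨(5,1)⟩| = 12, so |H| is a multiple of lcm(12, 12) = 12 and divides |G| = 24.
Closing under the operation: H = {(0,0), (0,2), (1,1), (1,3), (2,0), (2,2), (3,1), (3,3), (4,0), (4,2), (5,1), (5,3)}, so |H| = 12.

12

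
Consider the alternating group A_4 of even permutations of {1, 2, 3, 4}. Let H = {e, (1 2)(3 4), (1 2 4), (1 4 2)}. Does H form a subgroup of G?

Closure fails: (1 2)(3 4) ∘ (1 2 4) = (2 3 4) ∉ H. So H is not a subgroup.

No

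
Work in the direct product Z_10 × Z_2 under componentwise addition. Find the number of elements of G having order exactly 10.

12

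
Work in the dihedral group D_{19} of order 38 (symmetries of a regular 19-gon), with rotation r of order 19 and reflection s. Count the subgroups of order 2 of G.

|G| = 38 and 2 | 38, so subgroups of order 2 are possible by Lagrange.
The subgroups of order 2 are: {e, r^10s}; {e, r^11s}; {e, r^12s}; {e, r^13s}; … (19 in all).
So G has 19 subgroups of order 2.

19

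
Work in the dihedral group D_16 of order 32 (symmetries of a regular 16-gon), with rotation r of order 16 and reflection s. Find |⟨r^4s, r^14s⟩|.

|⟨r^4s⟩| = 2 and |⟨r^14s⟩| = 2, so |H| is a multiple of lcm(2, 2) = 2 and divides |G| = 32.
Closing under the operation: H = {e, r^2, r^4, r^6, r^8, r^10, r^12, r^14, s, r^2s, r^4s, r^6s, r^8s, r^10s, r^12s, r^14s}, so |H| = 16.

16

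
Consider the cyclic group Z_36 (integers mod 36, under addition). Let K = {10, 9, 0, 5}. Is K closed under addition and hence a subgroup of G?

No

9 ∈ K but its inverse 27 ∉ K, so K is not a subgroup.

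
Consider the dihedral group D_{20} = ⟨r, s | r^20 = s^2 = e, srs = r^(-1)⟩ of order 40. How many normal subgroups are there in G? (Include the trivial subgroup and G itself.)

G has 48 subgroups. Checking conjugation-invariance by order — order 1: 1/1 normal; order 2: 1/21 normal; order 4: 1/11 normal; order 5: 1/1 normal; order 8: 0/5 normal; order 10: 1/5 normal; order 20: 3/3 normal; order 40: 1/1 normal.
Total normal subgroups: 9.

9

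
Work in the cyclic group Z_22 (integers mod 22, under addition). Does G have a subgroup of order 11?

11 | 22. A subgroup of order 11 is {0, 2, 4, 6, 8, 10, 12, 14, 16, 18, 20}.

Yes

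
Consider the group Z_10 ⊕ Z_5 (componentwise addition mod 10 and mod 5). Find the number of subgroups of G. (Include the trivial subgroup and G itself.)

16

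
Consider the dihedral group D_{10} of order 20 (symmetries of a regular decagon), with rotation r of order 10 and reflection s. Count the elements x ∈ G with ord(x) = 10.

4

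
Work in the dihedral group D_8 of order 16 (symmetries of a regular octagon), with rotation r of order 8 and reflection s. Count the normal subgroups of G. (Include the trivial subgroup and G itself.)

7

G has 19 subgroups. Checking conjugation-invariance by order — order 1: 1/1 normal; order 2: 1/9 normal; order 4: 1/5 normal; order 8: 3/3 normal; order 16: 1/1 normal.
Total normal subgroups: 7.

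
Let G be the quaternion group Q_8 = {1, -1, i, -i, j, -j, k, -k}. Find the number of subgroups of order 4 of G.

|G| = 8 and 4 | 8, so subgroups of order 4 are possible by Lagrange.
The subgroups of order 4 are: {1, -1, i, -i}; {1, -1, j, -j}; {1, -1, k, -k}.
So G has 3 subgroups of order 4.

3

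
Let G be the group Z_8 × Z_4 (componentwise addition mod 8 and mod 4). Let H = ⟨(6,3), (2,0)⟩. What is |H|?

16

|⟨(6,3)⟩| = 4 and |⟨(2,0)⟩| = 4, so |H| is a multiple of lcm(4, 4) = 4 and divides |G| = 32.
Closing under the operation: H = {(0,0), (0,1), (0,2), (0,3), (2,0), (2,1), (2,2), (2,3), (4,0), (4,1), (4,2), (4,3), (6,0), (6,1), (6,2), (6,3)}, so |H| = 16.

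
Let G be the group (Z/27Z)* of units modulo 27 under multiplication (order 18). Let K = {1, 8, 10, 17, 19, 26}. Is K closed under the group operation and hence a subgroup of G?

|K| = 6 divides |G| = 18, consistent with Lagrange.
K contains the identity, every element's inverse is in K, and K is closed under ·: it is a subgroup.
In fact K = ⟨17⟩.

Yes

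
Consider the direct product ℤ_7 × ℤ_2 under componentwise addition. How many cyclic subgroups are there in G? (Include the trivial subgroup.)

4

Each element a generates a cyclic subgroup ⟨a⟩; distinct elements may generate the same one (a cyclic group of order d has φ(d) generators).
Cyclic subgroups by order — order 1: 1; order 2: 1; order 7: 1; order 14: 1.
Total: 4.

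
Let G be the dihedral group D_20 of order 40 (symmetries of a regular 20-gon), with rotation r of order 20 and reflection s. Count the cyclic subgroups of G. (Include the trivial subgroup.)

26

Each element a generates a cyclic subgroup ⟨a⟩; distinct elements may generate the same one (a cyclic group of order d has φ(d) generators).
Cyclic subgroups by order — order 1: 1; order 2: 21; order 4: 1; order 5: 1; order 10: 1; order 20: 1.
Total: 26.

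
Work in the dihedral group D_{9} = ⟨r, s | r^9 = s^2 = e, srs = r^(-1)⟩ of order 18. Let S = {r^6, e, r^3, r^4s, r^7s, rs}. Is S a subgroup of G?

Yes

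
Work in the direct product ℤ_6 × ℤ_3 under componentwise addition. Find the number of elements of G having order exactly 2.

An element (a,b) has order lcm(ord(a), ord(b)); count pairs with lcm equal to 2.
Enumerating gives 1 such elements.

1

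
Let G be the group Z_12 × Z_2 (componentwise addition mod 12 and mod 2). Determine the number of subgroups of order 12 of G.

3

|G| = 24 and 12 | 24, so subgroups of order 12 are possible by Lagrange.
The subgroups of order 12 are: {(0,0), (0,1), (2,0), (2,1), (4,0), (4,1), (6,0), (6,1), (8,0), (8,1), (10,0), (10,1)}; {(0,0), (1,0), (2,0), (3,0), (4,0), (5,0), (6,0), (7,0), (8,0), (9,0), (10,0), (11,0)}; {(0,0), (1,1), (2,0), (3,1), (4,0), (5,1), (6,0), (7,1), (8,0), (9,1), (10,0), (11,1)}.
So G has 3 subgroups of order 12.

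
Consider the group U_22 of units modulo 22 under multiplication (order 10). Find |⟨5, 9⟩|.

5

|⟨5⟩| = 5 and |⟨9⟩| = 5, so |H| is a multiple of lcm(5, 5) = 5 and divides |G| = 10.
Closing under the operation: H = {1, 3, 5, 9, 15}, so |H| = 5.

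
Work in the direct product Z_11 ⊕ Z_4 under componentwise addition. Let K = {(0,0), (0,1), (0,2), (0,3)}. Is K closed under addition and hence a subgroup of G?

|K| = 4 divides |G| = 44, consistent with Lagrange.
K contains the identity, every element's inverse is in K, and K is closed under +: it is a subgroup.
In fact K = ⟨(0,1)⟩.

Yes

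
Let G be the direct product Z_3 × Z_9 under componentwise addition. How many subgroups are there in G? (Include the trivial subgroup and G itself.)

10

|G| = 27, so by Lagrange every subgroup order divides 27. Divisors: 1, 3, 9, 27.
Subgroups by order — order 1: 1; order 3: 4; order 9: 4; order 27: 1.
Total: 1 + 4 + 4 + 1 = 10.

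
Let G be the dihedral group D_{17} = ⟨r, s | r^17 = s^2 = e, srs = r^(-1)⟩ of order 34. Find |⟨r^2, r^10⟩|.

|⟨r^2⟩| = 17 and |⟨r^10⟩| = 17, so |H| is a multiple of lcm(17, 17) = 17 and divides |G| = 34.
Closing under the operation: H = {e, r, r^2, r^3, r^4, r^5, r^6, r^7, r^8, r^9, r^10, r^11, r^12, r^13, r^14, r^15, r^16}, so |H| = 17.

17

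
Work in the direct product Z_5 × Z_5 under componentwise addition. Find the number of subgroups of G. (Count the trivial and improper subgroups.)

|G| = 25, so by Lagrange every subgroup order divides 25. Divisors: 1, 5, 25.
Subgroups by order — order 1: 1; order 5: 6; order 25: 1.
Total: 1 + 6 + 1 = 8.

8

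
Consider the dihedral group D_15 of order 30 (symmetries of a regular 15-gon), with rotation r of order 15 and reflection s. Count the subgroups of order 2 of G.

|G| = 30 and 2 | 30, so subgroups of order 2 are possible by Lagrange.
The subgroups of order 2 are: {e, r^10s}; {e, r^11s}; {e, r^12s}; {e, r^13s}; … (15 in all).
So G has 15 subgroups of order 2.

15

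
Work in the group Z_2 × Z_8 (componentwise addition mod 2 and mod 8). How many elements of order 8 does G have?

An element (a,b) has order lcm(ord(a), ord(b)); count pairs with lcm equal to 8.
Enumerating gives 8 such elements.

8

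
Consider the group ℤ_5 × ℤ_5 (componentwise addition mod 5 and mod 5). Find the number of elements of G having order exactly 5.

24

An element (a,b) has order lcm(ord(a), ord(b)); count pairs with lcm equal to 5.
Enumerating gives 24 such elements.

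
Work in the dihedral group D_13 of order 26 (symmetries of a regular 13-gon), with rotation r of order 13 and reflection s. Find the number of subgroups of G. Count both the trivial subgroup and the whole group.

16

|G| = 26, so by Lagrange every subgroup order divides 26. Divisors: 1, 2, 13, 26.
Subgroups by order — order 1: 1; order 2: 13; order 13: 1; order 26: 1.
Total: 1 + 13 + 1 + 1 = 16.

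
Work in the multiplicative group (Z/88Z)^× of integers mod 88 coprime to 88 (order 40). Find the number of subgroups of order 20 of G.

|G| = 40 and 20 | 40, so subgroups of order 20 are possible by Lagrange.
The subgroups of order 20 are: {1, 9, 13, 15, 19, 21, 23, 25, 29, 31, 35, 43, 47, 49, 51, 61, 71, 81, 83, 85}; {1, 5, 9, 13, 17, 21, 25, 29, 37, 41, 45, 49, 53, 57, 61, 65, 69, 73, 81, 85}; {1, 3, 7, 9, 13, 21, 25, 27, 29, 39, 49, 59, 61, 63, 67, 75, 79, 81, 85, 87}; {1, 7, 9, 15, 17, 23, 25, 31, 39, 41, 47, 49, 57, 63, 65, 71, 73, 79, 81, 87}; … (7 in all).
So G has 7 subgroups of order 20.

7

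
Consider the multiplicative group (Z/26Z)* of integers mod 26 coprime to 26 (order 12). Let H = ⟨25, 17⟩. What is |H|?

|⟨25⟩| = 2 and |⟨17⟩| = 6, so |H| is a multiple of lcm(2, 6) = 6 and divides |G| = 12.
Closing under the operation: H = {1, 3, 9, 17, 23, 25}, so |H| = 6.

6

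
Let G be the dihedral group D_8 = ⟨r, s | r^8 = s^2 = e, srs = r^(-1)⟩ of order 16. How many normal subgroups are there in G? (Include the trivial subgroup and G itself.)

G has 19 subgroups. Checking conjugation-invariance by order — order 1: 1/1 normal; order 2: 1/9 normal; order 4: 1/5 normal; order 8: 3/3 normal; order 16: 1/1 normal.
Total normal subgroups: 7.

7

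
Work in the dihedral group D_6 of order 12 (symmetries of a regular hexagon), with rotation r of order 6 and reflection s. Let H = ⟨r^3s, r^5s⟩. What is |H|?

6

|⟨r^3s⟩| = 2 and |⟨r^5s⟩| = 2, so |H| is a multiple of lcm(2, 2) = 2 and divides |G| = 12.
Closing under the operation: H = {e, r^2, r^4, rs, r^3s, r^5s}, so |H| = 6.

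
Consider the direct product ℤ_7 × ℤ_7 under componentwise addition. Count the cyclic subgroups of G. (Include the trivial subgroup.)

9

Each element a generates a cyclic subgroup ⟨a⟩; distinct elements may generate the same one (a cyclic group of order d has φ(d) generators).
Cyclic subgroups by order — order 1: 1; order 7: 8.
Total: 9.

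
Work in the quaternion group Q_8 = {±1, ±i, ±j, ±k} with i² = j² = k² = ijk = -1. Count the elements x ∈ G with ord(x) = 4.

6

The elements of order 4 are: i, -i, j, -j, k, -k.
That's 6.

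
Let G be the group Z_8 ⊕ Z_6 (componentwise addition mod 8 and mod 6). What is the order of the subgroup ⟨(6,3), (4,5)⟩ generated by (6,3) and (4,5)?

|⟨(6,3)⟩| = 4 and |⟨(4,5)⟩| = 6, so |H| is a multiple of lcm(4, 6) = 12 and divides |G| = 48.
Closing under the operation: H = {(0,0), (0,1), (0,2), (0,3), (0,4), (0,5), (2,0), (2,1), (2,2), (2,3), (2,4), (2,5), (4,0), (4,1), (4,2), (4,3), (4,4), (4,5), (6,0), (6,1), (6,2), (6,3), (6,4), (6,5)}, so |H| = 24.

24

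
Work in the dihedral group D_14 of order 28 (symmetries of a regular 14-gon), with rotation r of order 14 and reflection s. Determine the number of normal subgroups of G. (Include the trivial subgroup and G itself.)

G has 28 subgroups. Checking conjugation-invariance by order — order 1: 1/1 normal; order 2: 1/15 normal; order 4: 0/7 normal; order 7: 1/1 normal; order 14: 3/3 normal; order 28: 1/1 normal.
Total normal subgroups: 7.

7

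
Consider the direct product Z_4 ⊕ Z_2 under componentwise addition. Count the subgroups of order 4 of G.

3

|G| = 8 and 4 | 8, so subgroups of order 4 are possible by Lagrange.
The subgroups of order 4 are: {(0,0), (0,1), (2,0), (2,1)}; {(0,0), (1,0), (2,0), (3,0)}; {(0,0), (1,1), (2,0), (3,1)}.
So G has 3 subgroups of order 4.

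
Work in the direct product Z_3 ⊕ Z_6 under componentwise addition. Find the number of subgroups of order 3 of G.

4

|G| = 18 and 3 | 18, so subgroups of order 3 are possible by Lagrange.
The subgroups of order 3 are: {(0,0), (0,2), (0,4)}; {(0,0), (1,0), (2,0)}; {(0,0), (1,2), (2,4)}; {(0,0), (1,4), (2,2)}.
So G has 4 subgroups of order 3.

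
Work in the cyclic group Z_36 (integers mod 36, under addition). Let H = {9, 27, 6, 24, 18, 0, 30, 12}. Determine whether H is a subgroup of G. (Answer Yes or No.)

|H| = 8 does not divide |G| = 36, so by Lagrange H is not a subgroup.

No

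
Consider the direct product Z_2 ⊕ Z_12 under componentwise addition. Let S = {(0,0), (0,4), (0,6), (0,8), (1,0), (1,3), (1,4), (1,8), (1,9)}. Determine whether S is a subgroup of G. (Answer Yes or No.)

No

|S| = 9 does not divide |G| = 24, so by Lagrange S is not a subgroup.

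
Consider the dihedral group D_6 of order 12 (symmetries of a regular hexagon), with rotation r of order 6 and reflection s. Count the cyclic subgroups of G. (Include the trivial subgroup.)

A cyclic subgroup of order d is generated by each of its φ(d) elements of order d, so the cyclic subgroups of order d number (#elements of order d)/φ(d).
Cyclic subgroups by order — order 1: 1; order 2: 7; order 3: 1; order 6: 1.
Total: 10.

10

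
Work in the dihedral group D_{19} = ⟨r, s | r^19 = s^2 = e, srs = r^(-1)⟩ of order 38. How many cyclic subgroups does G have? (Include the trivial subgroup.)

Each element a generates a cyclic subgroup ⟨a⟩; distinct elements may generate the same one (a cyclic group of order d has φ(d) generators).
Cyclic subgroups by order — order 1: 1; order 2: 19; order 19: 1.
Total: 21.

21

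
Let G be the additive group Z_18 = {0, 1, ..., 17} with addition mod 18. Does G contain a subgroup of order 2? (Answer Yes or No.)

Yes

2 | 18. A subgroup of order 2 is {0, 9}.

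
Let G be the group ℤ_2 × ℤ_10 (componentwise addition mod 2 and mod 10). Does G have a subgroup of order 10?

Yes

10 | 20. A subgroup of order 10 is {(0,0), (0,1), (0,2), (0,3), (0,4), (0,5), (0,6), (0,7), (0,8), (0,9)}.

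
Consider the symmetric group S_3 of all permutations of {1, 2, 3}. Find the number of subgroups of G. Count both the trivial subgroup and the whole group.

6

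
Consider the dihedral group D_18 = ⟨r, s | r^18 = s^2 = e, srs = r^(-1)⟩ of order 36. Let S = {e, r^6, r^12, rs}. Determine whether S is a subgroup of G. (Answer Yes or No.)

Closure fails: r^12 · rs = r^13s ∉ S. So S is not a subgroup.

No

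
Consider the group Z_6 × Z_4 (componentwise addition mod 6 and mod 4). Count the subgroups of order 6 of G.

3

|G| = 24 and 6 | 24, so subgroups of order 6 are possible by Lagrange.
The subgroups of order 6 are: {(0,0), (0,2), (2,0), (2,2), (4,0), (4,2)}; {(0,0), (1,0), (2,0), (3,0), (4,0), (5,0)}; {(0,0), (1,2), (2,0), (3,2), (4,0), (5,2)}.
So G has 3 subgroups of order 6.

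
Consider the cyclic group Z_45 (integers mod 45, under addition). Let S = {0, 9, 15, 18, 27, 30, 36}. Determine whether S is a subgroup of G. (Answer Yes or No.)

|S| = 7 does not divide |G| = 45, so by Lagrange S is not a subgroup.

No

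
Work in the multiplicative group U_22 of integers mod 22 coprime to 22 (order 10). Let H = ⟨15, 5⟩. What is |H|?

5

|⟨15⟩| = 5 and |⟨5⟩| = 5, so |H| is a multiple of lcm(5, 5) = 5 and divides |G| = 10.
Closing under the operation: H = {1, 3, 5, 9, 15}, so |H| = 5.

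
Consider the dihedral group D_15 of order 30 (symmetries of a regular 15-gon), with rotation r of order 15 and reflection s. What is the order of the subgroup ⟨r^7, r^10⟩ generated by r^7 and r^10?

|⟨r^7⟩| = 15 and |⟨r^10⟩| = 3, so |H| is a multiple of lcm(15, 3) = 15 and divides |G| = 30.
Closing under the operation: H = {e, r, r^2, r^3, r^4, r^5, r^6, r^7, r^8, r^9, r^10, r^11, r^12, r^13, r^14}, so |H| = 15.

15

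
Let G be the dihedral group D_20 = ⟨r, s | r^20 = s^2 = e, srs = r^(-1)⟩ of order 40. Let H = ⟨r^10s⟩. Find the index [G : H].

|⟨r^10s⟩| = 2 and |G| = 40.
By Lagrange, [G : H] = |G|/|H| = 40/2 = 20.

20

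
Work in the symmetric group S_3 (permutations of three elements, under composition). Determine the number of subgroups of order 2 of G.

3

|G| = 6 and 2 | 6, so subgroups of order 2 are possible by Lagrange.
The subgroups of order 2 are: {e, (1 2)}; {e, (1 3)}; {e, (2 3)}.
So G has 3 subgroups of order 2.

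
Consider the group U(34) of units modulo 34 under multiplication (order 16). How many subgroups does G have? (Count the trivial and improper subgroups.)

|G| = 16, so by Lagrange every subgroup order divides 16. Divisors: 1, 2, 4, 8, 16.
Subgroups by order — order 1: 1; order 2: 1; order 4: 1; order 8: 1; order 16: 1.
Total: 1 + 1 + 1 + 1 + 1 = 5.

5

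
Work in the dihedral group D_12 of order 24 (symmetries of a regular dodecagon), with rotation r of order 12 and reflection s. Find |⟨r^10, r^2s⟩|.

|⟨r^10⟩| = 6 and |⟨r^2s⟩| = 2, so |H| is a multiple of lcm(6, 2) = 6 and divides |G| = 24.
Closing under the operation: H = {e, r^2, r^4, r^6, r^8, r^10, s, r^2s, r^4s, r^6s, r^8s, r^10s}, so |H| = 12.

12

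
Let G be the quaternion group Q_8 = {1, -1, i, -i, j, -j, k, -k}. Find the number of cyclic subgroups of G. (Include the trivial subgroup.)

5

Each element a generates a cyclic subgroup ⟨a⟩; distinct elements may generate the same one (a cyclic group of order d has φ(d) generators).
Cyclic subgroups by order — order 1: 1; order 2: 1; order 4: 3.
Total: 5.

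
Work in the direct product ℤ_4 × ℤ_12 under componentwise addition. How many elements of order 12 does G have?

An element (a,b) has order lcm(ord(a), ord(b)); count pairs with lcm equal to 12.
Enumerating gives 24 such elements.

24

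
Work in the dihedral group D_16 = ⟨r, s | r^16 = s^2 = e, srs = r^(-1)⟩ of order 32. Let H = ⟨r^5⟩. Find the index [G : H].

|⟨r^5⟩| = 16 and |G| = 32.
By Lagrange, [G : H] = |G|/|H| = 32/16 = 2.

2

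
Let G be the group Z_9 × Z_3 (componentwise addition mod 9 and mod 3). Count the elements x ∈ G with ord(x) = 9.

18

An element (a,b) has order lcm(ord(a), ord(b)); count pairs with lcm equal to 9.
Enumerating gives 18 such elements.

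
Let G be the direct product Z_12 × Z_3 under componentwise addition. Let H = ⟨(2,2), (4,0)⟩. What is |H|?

|⟨(2,2)⟩| = 6 and |⟨(4,0)⟩| = 3, so |H| is a multiple of lcm(6, 3) = 6 and divides |G| = 36.
Closing under the operation: H = {(0,0), (0,1), (0,2), (2,0), (2,1), (2,2), (4,0), (4,1), (4,2), (6,0), (6,1), (6,2), (8,0), (8,1), (8,2), (10,0), (10,1), (10,2)}, so |H| = 18.

18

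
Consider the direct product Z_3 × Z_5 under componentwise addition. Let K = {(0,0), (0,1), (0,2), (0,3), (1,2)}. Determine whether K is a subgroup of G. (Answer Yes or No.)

(0,1) ∈ K but its inverse (0,4) ∉ K, so K is not a subgroup.

No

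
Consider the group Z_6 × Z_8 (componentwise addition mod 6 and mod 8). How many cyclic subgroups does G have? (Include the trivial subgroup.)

16

Group the elements of G by the cyclic subgroup they generate; each cyclic subgroup of order d accounts for φ(d) elements.
Cyclic subgroups by order — order 1: 1; order 2: 3; order 3: 1; order 4: 2; order 6: 3; order 8: 2; order 12: 2; order 24: 2.
Total: 16.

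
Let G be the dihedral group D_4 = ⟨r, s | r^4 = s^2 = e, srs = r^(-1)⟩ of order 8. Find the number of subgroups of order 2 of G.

|G| = 8 and 2 | 8, so subgroups of order 2 are possible by Lagrange.
The subgroups of order 2 are: {e, r^2}; {e, r^2s}; {e, r^3s}; {e, rs}; … (5 in all).
So G has 5 subgroups of order 2.

5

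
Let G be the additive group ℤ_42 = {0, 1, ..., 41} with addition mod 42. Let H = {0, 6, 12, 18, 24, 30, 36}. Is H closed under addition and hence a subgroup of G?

|H| = 7 divides |G| = 42, consistent with Lagrange.
H contains the identity, every element's inverse is in H, and H is closed under +: it is a subgroup.
In fact H = ⟨18⟩.

Yes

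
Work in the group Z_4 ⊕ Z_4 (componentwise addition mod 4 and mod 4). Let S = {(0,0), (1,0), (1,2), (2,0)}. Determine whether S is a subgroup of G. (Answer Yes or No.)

No

(1,2) ∈ S but its inverse (3,2) ∉ S, so S is not a subgroup.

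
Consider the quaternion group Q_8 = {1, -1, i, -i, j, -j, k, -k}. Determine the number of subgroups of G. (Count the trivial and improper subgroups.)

6

|G| = 8, so by Lagrange every subgroup order divides 8. Divisors: 1, 2, 4, 8.
Subgroups by order — order 1: 1; order 2: 1; order 4: 3; order 8: 1.
Total: 1 + 1 + 3 + 1 = 6.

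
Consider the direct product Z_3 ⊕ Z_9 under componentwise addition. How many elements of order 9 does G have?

18

An element (a,b) has order lcm(ord(a), ord(b)); count pairs with lcm equal to 9.
Enumerating gives 18 such elements.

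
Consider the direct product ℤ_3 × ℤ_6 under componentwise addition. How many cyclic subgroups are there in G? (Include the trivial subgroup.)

10

Each element a generates a cyclic subgroup ⟨a⟩; distinct elements may generate the same one (a cyclic group of order d has φ(d) generators).
Cyclic subgroups by order — order 1: 1; order 2: 1; order 3: 4; order 6: 4.
Total: 10.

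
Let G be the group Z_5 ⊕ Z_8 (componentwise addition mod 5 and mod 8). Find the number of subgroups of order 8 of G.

1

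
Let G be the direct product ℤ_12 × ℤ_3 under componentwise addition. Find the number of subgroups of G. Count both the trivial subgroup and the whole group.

18

|G| = 36, so by Lagrange every subgroup order divides 36. Divisors: 1, 2, 3, 4, 6, 9, 12, 18, 36.
Subgroups by order — order 1: 1; order 2: 1; order 3: 4; order 4: 1; order 6: 4; order 9: 1; order 12: 4; order 18: 1; order 36: 1.
Total: 1 + 1 + 4 + 1 + 4 + 1 + 4 + 1 + 1 = 18.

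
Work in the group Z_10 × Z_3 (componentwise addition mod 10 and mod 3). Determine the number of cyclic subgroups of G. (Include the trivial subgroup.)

Each element a generates a cyclic subgroup ⟨a⟩; distinct elements may generate the same one (a cyclic group of order d has φ(d) generators).
Cyclic subgroups by order — order 1: 1; order 2: 1; order 3: 1; order 5: 1; order 6: 1; order 10: 1; order 15: 1; order 30: 1.
Total: 8.

8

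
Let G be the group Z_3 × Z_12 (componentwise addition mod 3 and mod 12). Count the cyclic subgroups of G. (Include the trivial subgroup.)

15

Group the elements of G by the cyclic subgroup they generate; each cyclic subgroup of order d accounts for φ(d) elements.
Cyclic subgroups by order — order 1: 1; order 2: 1; order 3: 4; order 4: 1; order 6: 4; order 12: 4.
Total: 15.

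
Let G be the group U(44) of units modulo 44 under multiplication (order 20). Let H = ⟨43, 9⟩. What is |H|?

|⟨43⟩| = 2 and |⟨9⟩| = 5, so |H| is a multiple of lcm(2, 5) = 10 and divides |G| = 20.
Closing under the operation: H = {1, 5, 7, 9, 19, 25, 35, 37, 39, 43}, so |H| = 10.

10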